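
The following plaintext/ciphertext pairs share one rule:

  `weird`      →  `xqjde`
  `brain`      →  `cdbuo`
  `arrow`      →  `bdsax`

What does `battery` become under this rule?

cmuffdz

Shifts by position in weird: pos 0: w→x (+1), pos 1: e→q (+12), pos 2: i→j (+1), pos 3: r→d (+12) — repeating every 2. A repeating key of period 2 is used — shifts +1, +12 over and over.
On battery: b+1=c, a+12=m, t+1=u, t+12=f, e+1=f, r+12=d, y+1=z.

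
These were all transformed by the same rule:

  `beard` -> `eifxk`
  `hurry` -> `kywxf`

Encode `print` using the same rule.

The shift increases by 1 at each position, starting from +3: 3, 4, 5, ….
On print: p+3=s, r+4=v, i+5=n, n+6=t, t+7=a.

svnta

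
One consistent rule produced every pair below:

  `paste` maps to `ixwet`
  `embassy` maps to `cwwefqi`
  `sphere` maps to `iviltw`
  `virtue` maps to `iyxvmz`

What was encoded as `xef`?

The output letters match the input read backwards, each shifted +4: paste reversed is etsap. Two steps: reverse the string, then apply a Caesar shift of +4.
Reversing it on xef: shift back: x−4=t, e−4=a, f−4=b → tab; then reverse → bat.

bat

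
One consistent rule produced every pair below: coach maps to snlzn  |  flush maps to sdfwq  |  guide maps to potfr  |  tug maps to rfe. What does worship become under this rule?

atsdczh

The word is reversed, then every letter is shifted forward by 11.
For worship: reverse → pihsrow; then shift: p+11=a, i+11=t, h+11=s, s+11=d, r+11=c, o+11=z, w+11=h.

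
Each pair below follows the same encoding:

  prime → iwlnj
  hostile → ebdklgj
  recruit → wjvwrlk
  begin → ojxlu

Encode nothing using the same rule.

p(15)→i(8) and r(17)→w(22) fit y≡7x+7 (mod 26); the inverse of 7 mod 26 is 15. Treating letters as 0–25, the rule is x ↦ 7x + 7 (mod 26).
Applying it to nothing: n(13)→7·13+7≡20=u; o(14)→7·14+7≡1=b; t(19)→7·19+7≡10=k; h(7)→7·7+7≡4=e; i(8)→7·8+7≡11=l; n(13)→7·13+7≡20=u; g(6)→7·6+7≡23=x (all mod 26).

ubkelux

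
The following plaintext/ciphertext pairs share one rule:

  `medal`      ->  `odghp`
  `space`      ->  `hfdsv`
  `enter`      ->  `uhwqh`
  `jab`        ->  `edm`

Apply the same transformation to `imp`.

spl

Read the word backwards and shift each letter +3.
Applying it to imp: reverse → pmi; then shift: p+3=s, m+3=p, i+3=l.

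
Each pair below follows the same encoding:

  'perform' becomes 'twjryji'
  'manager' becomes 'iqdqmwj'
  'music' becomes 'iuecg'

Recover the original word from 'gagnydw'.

p(15)→t(19) and e(4)→w(22) fit y≡21x+16 (mod 26); the inverse of 21 mod 26 is 5. This is an affine cipher: with a=0,…,z=25, each position x becomes (21x+16) mod 26.
Reversing it on gagnydw: g(6)→5·(6−16)≡2=c; a(0)→5·(0−16)≡24=y; g(6)→5·(6−16)≡2=c; n(13)→5·(13−16)≡11=l; y(24)→5·(24−16)≡14=o; d(3)→5·(3−16)≡13=n; w(22)→5·(22−16)≡4=e (all mod 26).

cyclone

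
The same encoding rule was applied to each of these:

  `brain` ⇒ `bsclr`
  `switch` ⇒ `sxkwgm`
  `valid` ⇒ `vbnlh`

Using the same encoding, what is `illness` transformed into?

imnqixy

In brain: b→b is +0, r→s is +1, a→c is +2, i→l is +3 — the shift increases by 1 each position. Letter i (0-indexed) is shifted by i+0, so successive shifts are 0, 1, 2, ….
On illness: i+0=i, l+1=m, l+2=n, n+3=q, e+4=i, s+5=x, s+6=y.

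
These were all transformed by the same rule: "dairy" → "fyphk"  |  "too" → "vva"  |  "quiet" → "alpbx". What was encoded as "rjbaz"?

stuck

Read the word backwards and shift each letter +7.
Decoding rjbaz: shift back: r−7=k, j−7=c, b−7=u, a−7=t, z−7=s → kcuts; then reverse → stuck.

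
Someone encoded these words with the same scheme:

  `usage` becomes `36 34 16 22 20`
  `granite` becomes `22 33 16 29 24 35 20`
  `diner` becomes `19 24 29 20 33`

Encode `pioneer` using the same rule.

u is letter #21 and maps to 36: an offset of 15. Each letter is replaced by its alphabet position (a=1..z=26) + 15.
On pioneer: p=16→31, i=9→24, o=15→30, n=14→29, e=5→20, e=5→20, r=18→33.

31 24 30 29 20 20 33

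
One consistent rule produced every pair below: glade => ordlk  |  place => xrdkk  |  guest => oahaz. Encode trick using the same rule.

bxlkq

It's a Vigenère-style cipher with numeric key [8,6,3]: position i shifts by key[i mod 3].
On trick: t+8=b, r+6=x, i+3=l, c+8=k, k+6=q.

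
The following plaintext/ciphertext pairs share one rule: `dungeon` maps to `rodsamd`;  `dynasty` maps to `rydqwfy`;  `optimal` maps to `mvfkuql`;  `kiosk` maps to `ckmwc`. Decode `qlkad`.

alien

d(3)→r(17) and u(20)→o(14) fit y≡9x+16 (mod 26); the inverse of 9 mod 26 is 3. This is an affine cipher: with a=0,…,z=25, each position x becomes (9x+16) mod 26.
Undoing it on qlkad: q(16)→3·(16−16)≡0=a; l(11)→3·(11−16)≡11=l; k(10)→3·(10−16)≡8=i; a(0)→3·(0−16)≡4=e; d(3)→3·(3−16)≡13=n (all mod 26).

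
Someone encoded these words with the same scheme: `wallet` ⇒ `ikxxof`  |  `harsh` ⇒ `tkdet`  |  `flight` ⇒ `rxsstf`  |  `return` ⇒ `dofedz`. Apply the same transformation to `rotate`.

dyfkfo

The shift depends on letter class: consonant w→i is +12, but vowel a→k is +10. The rule splits by letter class: vowels +10, consonants +12.
For rotate: r(cons)+12=d, o(vowel)+10=y, t(cons)+12=f, a(vowel)+10=k, t(cons)+12=f, e(vowel)+10=o.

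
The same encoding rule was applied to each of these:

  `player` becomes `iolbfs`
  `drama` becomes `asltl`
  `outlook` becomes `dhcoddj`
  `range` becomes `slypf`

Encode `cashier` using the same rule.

vlxuzfs

p(15)→i(8) and l(11)→o(14) fit y≡5x+11 (mod 26); the inverse of 5 mod 26 is 21. Each letter's alphabet position (a=0..z=25) is mapped through 5·x+11 mod 26 — an affine cipher.
On cashier: c(2)→5·2+11≡21=v; a(0)→5·0+11≡11=l; s(18)→5·18+11≡23=x; h(7)→5·7+11≡20=u; i(8)→5·8+11≡25=z; e(4)→5·4+11≡5=f; r(17)→5·17+11≡18=s (all mod 26).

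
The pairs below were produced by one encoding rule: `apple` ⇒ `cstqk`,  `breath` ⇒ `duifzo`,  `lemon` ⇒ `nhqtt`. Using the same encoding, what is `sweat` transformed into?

uzifz

In apple: a→c is +2, p→s is +3, p→t is +4, l→q is +5 — the shift increases by 1 each position. Letter i (0-indexed) is shifted by i+2, so successive shifts are 2, 3, 4, ….
For sweat: s+2=u, w+3=z, e+4=i, a+5=f, t+6=z.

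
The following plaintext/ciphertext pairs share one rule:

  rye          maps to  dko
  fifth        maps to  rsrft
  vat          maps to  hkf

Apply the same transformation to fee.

The shift depends on letter class: consonant r→d is +12, but vowel e→o is +10. Two shifts are in play — +10 for a/e/i/o/u, +12 for every other letter.
Applying it to fee: f(cons)+12=r, e(vowel)+10=o, e(vowel)+10=o.

roo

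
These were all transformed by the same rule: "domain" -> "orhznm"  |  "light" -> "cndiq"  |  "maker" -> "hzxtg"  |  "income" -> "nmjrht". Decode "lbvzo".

d(3)→o(14) and o(14)→r(17) fit y≡5x+25 (mod 26); the inverse of 5 mod 26 is 21. Each letter's alphabet position (a=0..z=25) is mapped through 5·x+25 mod 26 — an affine cipher.
Decoding lbvzo: l(11)→21·(11−25)≡18=s; b(1)→21·(1−25)≡16=q; v(21)→21·(21−25)≡20=u; z(25)→21·(25−25)≡0=a; o(14)→21·(14−25)≡3=d (all mod 26).

squad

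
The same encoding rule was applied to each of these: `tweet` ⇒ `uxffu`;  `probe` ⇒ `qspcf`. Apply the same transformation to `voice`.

wpjdf

Compare letters: t→u is +1, w→x is +1, e→f is +1 — a constant shift. It's a constant shift of +1 (ROT1).
On voice: v+1=w, o+1=p, i+1=j, c+1=d, e+1=f.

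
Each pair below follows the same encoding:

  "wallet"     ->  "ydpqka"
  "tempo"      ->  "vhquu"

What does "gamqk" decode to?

exile

In wallet: w→y is +2, a→d is +3, l→p is +4, l→q is +5 — the shift increases by 1 each position. Letter i (0-indexed) is shifted by i+2, so successive shifts are 2, 3, 4, ….
Reversing it on gamqk: g−2=e, a−3=x, m−4=i, q−5=l, k−6=e.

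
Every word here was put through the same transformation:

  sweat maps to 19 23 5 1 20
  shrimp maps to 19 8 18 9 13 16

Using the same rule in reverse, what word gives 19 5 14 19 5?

s is letter #19 and maps to 19: an offset of 0. Each letter is replaced by its alphabet position (a=1, b=2, …, z=26).
Reversing it on 19 5 14 19 5: 19=s, 5=e, 14=n, 19=s, 5=e.

sense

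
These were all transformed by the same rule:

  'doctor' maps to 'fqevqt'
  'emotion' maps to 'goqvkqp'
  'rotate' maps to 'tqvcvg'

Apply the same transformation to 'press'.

This is a Caesar cipher with shift 2.
On press: p+2=r, r+2=t, e+2=g, s+2=u, s+2=u.

rtguu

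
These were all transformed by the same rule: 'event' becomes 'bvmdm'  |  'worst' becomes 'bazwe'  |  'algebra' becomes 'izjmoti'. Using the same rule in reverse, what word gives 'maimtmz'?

The output letters match the input read backwards, each shifted +8: event reversed is tneve. Two steps: reverse the string, then apply a Caesar shift of +8.
Undoing it on maimtmz: shift back: m−8=e, a−8=s, i−8=a, m−8=e, t−8=l, m−8=e, z−8=r → esaeler; then reverse → release.

release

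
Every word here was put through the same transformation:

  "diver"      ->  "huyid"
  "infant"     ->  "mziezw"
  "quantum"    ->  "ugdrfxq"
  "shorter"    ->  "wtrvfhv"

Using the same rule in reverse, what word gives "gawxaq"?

Shifts by position in diver: pos 0: d→h (+4), pos 1: i→u (+12), pos 2: v→y (+3), pos 3: e→i (+4), pos 4: r→d (+12) — repeating every 3. The shifts repeat in a cycle of length 3: positions 0,1,… shift by +4, +12, +3, then the pattern repeats.
Reversing it on gawxaq: g−4=c, a−12=o, w−3=t, x−4=t, a−12=o, q−3=n.

cotton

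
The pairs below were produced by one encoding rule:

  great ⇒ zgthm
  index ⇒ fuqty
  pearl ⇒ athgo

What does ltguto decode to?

g(6)→z(25) and r(17)→g(6) fit y≡3x+7 (mod 26); the inverse of 3 mod 26 is 9. Each letter's alphabet position (a=0..z=25) is mapped through 3·x+7 mod 26 — an affine cipher.
Reversing it on ltguto: l(11)→9·(11−7)≡10=k; t(19)→9·(19−7)≡4=e; g(6)→9·(6−7)≡17=r; u(20)→9·(20−7)≡13=n; t(19)→9·(19−7)≡4=e; o(14)→9·(14−7)≡11=l (all mod 26).

kernel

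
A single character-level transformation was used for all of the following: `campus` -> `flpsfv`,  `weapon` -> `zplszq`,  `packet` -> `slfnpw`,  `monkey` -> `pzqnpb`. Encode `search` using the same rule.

vplufk

The shift depends on letter class: consonant c→f is +3, but vowel a→l is +11. The rule splits by letter class: vowels +11, consonants +3.
On search: s(cons)+3=v, e(vowel)+11=p, a(vowel)+11=l, r(cons)+3=u, c(cons)+3=f, h(cons)+3=k.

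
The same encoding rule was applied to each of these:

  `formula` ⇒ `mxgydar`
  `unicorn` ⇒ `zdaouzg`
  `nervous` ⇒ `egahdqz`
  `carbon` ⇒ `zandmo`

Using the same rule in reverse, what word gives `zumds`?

grain

The word is reversed, then every letter is shifted forward by 12.
Reversing it on zumds: shift back: z−12=n, u−12=i, m−12=a, d−12=r, s−12=g → niarg; then reverse → grain.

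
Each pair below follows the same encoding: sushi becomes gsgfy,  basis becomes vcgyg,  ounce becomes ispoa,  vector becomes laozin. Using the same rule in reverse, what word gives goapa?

Treating letters as 0–25, the rule is x ↦ 19x + 2 (mod 26).
Reversing it on goapa: g(6)→11·(6−2)≡18=s; o(14)→11·(14−2)≡2=c; a(0)→11·(0−2)≡4=e; p(15)→11·(15−2)≡13=n; a(0)→11·(0−2)≡4=e (all mod 26).

scene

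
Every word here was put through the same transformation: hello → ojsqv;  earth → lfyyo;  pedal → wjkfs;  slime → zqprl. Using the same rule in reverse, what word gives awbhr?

Shifts by position in hello: pos 0: h→o (+7), pos 1: e→j (+5), pos 2: l→s (+7), pos 3: l→q (+5) — repeating every 2. It's a Vigenère-style cipher with numeric key [7,5]: position i shifts by key[i mod 2].
Undoing it on awbhr: a−7=t, w−5=r, b−7=u, h−5=c, r−7=k.

truck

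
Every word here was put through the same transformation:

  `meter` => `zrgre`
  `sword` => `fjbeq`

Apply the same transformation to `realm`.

ernyz

Compare letters: m→z is +13, e→r is +13, t→g is +13 — a constant shift. It's a constant shift of +13 (ROT13).
Applying it to realm: r+13=e, e+13=r, a+13=n, l+13=y, m+13=z.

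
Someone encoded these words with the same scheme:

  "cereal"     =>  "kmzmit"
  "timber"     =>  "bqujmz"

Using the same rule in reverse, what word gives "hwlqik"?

Compare letters: c→k is +8, e→m is +8, r→z is +8 — a constant shift. Every letter moves 8 places later in the alphabet, wrapping around z→a.
Decoding hwlqik: h−8=z, w−8=o, l−8=d, q−8=i, i−8=a, k−8=c.

zodiac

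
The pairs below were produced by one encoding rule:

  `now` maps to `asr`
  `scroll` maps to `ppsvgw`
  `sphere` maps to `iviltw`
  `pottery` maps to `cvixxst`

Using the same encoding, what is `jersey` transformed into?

The output letters match the input read backwards, each shifted +4: now reversed is won. The word is reversed, then every letter is shifted forward by 4.
On jersey: reverse → yesrej; then shift: y+4=c, e+4=i, s+4=w, r+4=v, e+4=i, j+4=n.

ciwvin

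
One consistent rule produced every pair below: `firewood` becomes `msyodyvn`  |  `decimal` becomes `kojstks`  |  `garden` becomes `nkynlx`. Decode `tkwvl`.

Shifts by position in firewood: pos 0: f→m (+7), pos 1: i→s (+10), pos 2: r→y (+7), pos 3: e→o (+10) — repeating every 2. The shifts repeat in a cycle of length 2: positions 0,1,… shift by +7, +10, then the pattern repeats.
Decoding tkwvl: t−7=m, k−10=a, w−7=p, v−10=l, l−7=e.

maple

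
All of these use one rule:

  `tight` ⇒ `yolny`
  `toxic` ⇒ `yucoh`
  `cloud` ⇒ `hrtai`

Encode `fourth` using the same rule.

Shifts by position in tight: pos 0: t→y (+5), pos 1: i→o (+6), pos 2: g→l (+5), pos 3: h→n (+6) — repeating every 2. It's a Vigenère-style cipher with numeric key [5,6]: position i shifts by key[i mod 2].
On fourth: f+5=k, o+6=u, u+5=z, r+6=x, t+5=y, h+6=n.

kuzxyn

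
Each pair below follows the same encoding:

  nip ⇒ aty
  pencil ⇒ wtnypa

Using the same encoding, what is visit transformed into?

The output letters match the input read backwards, each shifted +11: nip reversed is pin. Read the word backwards and shift each letter +11.
Applying it to visit: reverse → tisiv; then shift: t+11=e, i+11=t, s+11=d, i+11=t, v+11=g.

etdtg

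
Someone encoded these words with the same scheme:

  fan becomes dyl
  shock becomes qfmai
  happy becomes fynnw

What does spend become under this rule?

qnclb

Every letter moves 24 places later in the alphabet, wrapping around z→a.
On spend: s+24=q, p+24=n, e+24=c, n+24=l, d+24=b.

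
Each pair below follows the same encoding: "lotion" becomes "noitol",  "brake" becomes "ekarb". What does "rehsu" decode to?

The output letters match the input read backwards: lotion reversed is noitol. The word is simply reversed.
Undoing it on rehsu: then reverse → usher.

usher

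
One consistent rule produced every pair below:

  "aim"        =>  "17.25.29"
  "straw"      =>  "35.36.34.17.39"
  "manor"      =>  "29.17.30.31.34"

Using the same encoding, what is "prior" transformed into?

32.34.25.31.34

a is letter #1 and maps to 17: an offset of 16. The number is (letter's place in the alphabet, a=1) + 16.
For prior: p=16→32, r=18→34, i=9→25, o=15→31, r=18→34.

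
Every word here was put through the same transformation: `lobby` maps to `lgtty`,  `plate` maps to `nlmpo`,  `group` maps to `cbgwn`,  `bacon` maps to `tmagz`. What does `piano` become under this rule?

nqmzg

This is an affine cipher: with a=0,…,z=25, each position x becomes (7x+12) mod 26.
For piano: p(15)→7·15+12≡13=n; i(8)→7·8+12≡16=q; a(0)→7·0+12≡12=m; n(13)→7·13+12≡25=z; o(14)→7·14+12≡6=g (all mod 26).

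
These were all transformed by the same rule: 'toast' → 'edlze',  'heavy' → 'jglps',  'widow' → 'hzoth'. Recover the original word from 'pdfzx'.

The output letters match the input read backwards, each shifted +11: toast reversed is tsaot. Read the word backwards and shift each letter +11.
Decoding pdfzx: shift back: p−11=e, d−11=s, f−11=u, z−11=o, x−11=m → esuom; then reverse → mouse.

mouse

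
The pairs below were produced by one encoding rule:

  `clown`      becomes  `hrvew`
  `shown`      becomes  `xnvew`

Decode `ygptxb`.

tailor

The shift increases by 1 at each position, starting from +5: 5, 6, 7, ….
Reversing it on ygptxb: y−5=t, g−6=a, p−7=i, t−8=l, x−9=o, b−10=r.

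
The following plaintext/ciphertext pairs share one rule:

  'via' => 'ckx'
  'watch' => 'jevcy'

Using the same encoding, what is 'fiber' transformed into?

The word is reversed, then every letter is shifted forward by 2.
Applying it to fiber: reverse → rebif; then shift: r+2=t, e+2=g, b+2=d, i+2=k, f+2=h.

tgdkh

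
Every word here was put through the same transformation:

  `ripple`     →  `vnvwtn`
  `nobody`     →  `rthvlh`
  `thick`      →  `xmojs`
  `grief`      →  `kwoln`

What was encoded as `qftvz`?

manor

In ripple: r→v is +4, i→n is +5, p→v is +6, p→w is +7 — the shift increases by 1 each position. The shift increases by 1 at each position, starting from +4: 4, 5, 6, ….
Undoing it on qftvz: q−4=m, f−5=a, t−6=n, v−7=o, z−8=r.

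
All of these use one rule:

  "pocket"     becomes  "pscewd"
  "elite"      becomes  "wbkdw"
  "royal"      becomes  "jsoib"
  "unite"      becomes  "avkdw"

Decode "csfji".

Each letter's alphabet position (a=0..z=25) is mapped through 23·x+8 mod 26 — an affine cipher.
Decoding csfji: c(2)→17·(2−8)≡2=c; s(18)→17·(18−8)≡14=o; f(5)→17·(5−8)≡1=b; j(9)→17·(9−8)≡17=r; i(8)→17·(8−8)≡0=a (all mod 26).

cobra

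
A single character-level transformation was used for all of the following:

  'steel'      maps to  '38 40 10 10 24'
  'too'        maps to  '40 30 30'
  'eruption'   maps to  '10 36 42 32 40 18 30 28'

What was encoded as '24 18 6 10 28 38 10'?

s(#19)→38 and t(#20)→40: differences scale by 2, so n = 2·pos + 0. The formula is n = 2×(alphabet index, a=1).
Reversing it on 24 18 6 10 28 38 10: 24→(24−0)÷2=12=l, 18→(18−0)÷2=9=i, 6→(6−0)÷2=3=c, 10→(10−0)÷2=5=e, 28→(28−0)÷2=14=n, 38→(38−0)÷2=19=s, 10→(10−0)÷2=5=e.

license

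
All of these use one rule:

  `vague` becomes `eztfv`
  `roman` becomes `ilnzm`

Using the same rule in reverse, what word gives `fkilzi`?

Each pair mirrors across the alphabet (v↔e, a↔z, g↔t): positions sum to 25. Letters are reflected about the middle of the alphabet (position → 25−position): Atbash.
Decoding fkilzi: f↔u, k↔p, i↔r, l↔o, z↔a, i↔r.

uproar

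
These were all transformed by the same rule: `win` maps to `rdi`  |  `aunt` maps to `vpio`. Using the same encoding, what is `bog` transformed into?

Compare letters: w→r is +21, i→d is +21, n→i is +21 — a constant shift. Each letter is shifted forward by 21 in the alphabet (a Caesar shift of +21).
For bog: b+21=w, o+21=j, g+21=b.

wjb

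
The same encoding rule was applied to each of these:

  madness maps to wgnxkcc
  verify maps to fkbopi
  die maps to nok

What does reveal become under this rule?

The rule splits by letter class: vowels +6, consonants +10.
On reveal: r(cons)+10=b, e(vowel)+6=k, v(cons)+10=f, e(vowel)+6=k, a(vowel)+6=g, l(cons)+10=v.

bkfkgv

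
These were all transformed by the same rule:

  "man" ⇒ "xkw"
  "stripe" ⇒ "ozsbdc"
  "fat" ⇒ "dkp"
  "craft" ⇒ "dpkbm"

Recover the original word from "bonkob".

reader

The output letters match the input read backwards, each shifted +10: man reversed is nam. The word is reversed, then every letter is shifted forward by 10.
Reversing it on bonkob: shift back: b−10=r, o−10=e, n−10=d, k−10=a, o−10=e, b−10=r → redaer; then reverse → reader.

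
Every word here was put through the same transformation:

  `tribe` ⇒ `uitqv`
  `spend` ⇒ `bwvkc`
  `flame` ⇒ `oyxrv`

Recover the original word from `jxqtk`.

cabin

Treating letters as 0–25, the rule is x ↦ 19x + 23 (mod 26).
Reversing it on jxqtk: j(9)→11·(9−23)≡2=c; x(23)→11·(23−23)≡0=a; q(16)→11·(16−23)≡1=b; t(19)→11·(19−23)≡8=i; k(10)→11·(10−23)≡13=n (all mod 26).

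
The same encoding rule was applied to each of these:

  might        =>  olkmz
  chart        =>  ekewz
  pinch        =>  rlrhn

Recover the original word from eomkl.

cliff

In might: m→o is +2, i→l is +3, g→k is +4, h→m is +5 — the shift increases by 1 each position. Each letter shifts forward by (position + 2), i.e. 2, 3, 4, … — the shift grows by one for each successive letter.
Undoing it on eomkl: e−2=c, o−3=l, m−4=i, k−5=f, l−6=f.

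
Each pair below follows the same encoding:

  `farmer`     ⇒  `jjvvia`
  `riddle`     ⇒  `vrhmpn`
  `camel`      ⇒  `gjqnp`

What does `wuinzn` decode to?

sleeve

Shifts by position in farmer: pos 0: f→j (+4), pos 1: a→j (+9), pos 2: r→v (+4), pos 3: m→v (+9) — repeating every 2. A repeating key of period 2 is used — shifts +4, +9 over and over.
Reversing it on wuinzn: w−4=s, u−9=l, i−4=e, n−9=e, z−4=v, n−9=e.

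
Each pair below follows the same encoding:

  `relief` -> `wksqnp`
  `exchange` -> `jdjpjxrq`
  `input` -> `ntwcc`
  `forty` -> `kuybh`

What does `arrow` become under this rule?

In relief: r→w is +5, e→k is +6, l→s is +7, i→q is +8 — the shift increases by 1 each position. Each letter shifts forward by (position + 5), i.e. 5, 6, 7, … — the shift grows by one for each successive letter.
Applying it to arrow: a+5=f, r+6=x, r+7=y, o+8=w, w+9=f.

fxywf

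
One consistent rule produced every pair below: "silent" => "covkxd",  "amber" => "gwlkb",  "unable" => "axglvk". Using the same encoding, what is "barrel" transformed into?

Vowels shift forward by 6 and consonants shift forward by 10.
On barrel: b(cons)+10=l, a(vowel)+6=g, r(cons)+10=b, r(cons)+10=b, e(vowel)+6=k, l(cons)+10=v.

lgbbkv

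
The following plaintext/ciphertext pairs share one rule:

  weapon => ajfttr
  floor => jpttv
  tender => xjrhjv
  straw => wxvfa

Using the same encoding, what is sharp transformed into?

Vowels shift forward by 5 and consonants shift forward by 4.
On sharp: s(cons)+4=w, h(cons)+4=l, a(vowel)+5=f, r(cons)+4=v, p(cons)+4=t.

wlfvt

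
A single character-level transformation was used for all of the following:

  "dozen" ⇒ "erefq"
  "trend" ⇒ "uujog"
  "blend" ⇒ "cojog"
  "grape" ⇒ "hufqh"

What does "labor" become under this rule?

Shifts by position in dozen: pos 0: d→e (+1), pos 1: o→r (+3), pos 2: z→e (+5), pos 3: e→f (+1), pos 4: n→q (+3) — repeating every 3. It's a Vigenère-style cipher with numeric key [1,3,5]: position i shifts by key[i mod 3].
For labor: l+1=m, a+3=d, b+5=g, o+1=p, r+3=u.

mdgpu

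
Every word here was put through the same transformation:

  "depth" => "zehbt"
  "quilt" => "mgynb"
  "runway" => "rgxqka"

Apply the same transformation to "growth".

orcqbt

d(3)→z(25) and e(4)→e(4) fit y≡5x+10 (mod 26); the inverse of 5 mod 26 is 21. Each letter's alphabet position (a=0..z=25) is mapped through 5·x+10 mod 26 — an affine cipher.
For growth: g(6)→5·6+10≡14=o; r(17)→5·17+10≡17=r; o(14)→5·14+10≡2=c; w(22)→5·22+10≡16=q; t(19)→5·19+10≡1=b; h(7)→5·7+10≡19=t (all mod 26).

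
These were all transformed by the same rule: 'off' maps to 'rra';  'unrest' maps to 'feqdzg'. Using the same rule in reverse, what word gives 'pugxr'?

The output letters match the input read backwards, each shifted +12: off reversed is ffo. Two steps: reverse the string, then apply a Caesar shift of +12.
Reversing it on pugxr: shift back: p−12=d, u−12=i, g−12=u, x−12=l, r−12=f → diulf; then reverse → fluid.

fluid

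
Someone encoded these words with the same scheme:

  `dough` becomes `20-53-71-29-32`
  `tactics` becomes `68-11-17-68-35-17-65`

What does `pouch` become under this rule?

d(#4)→20 and o(#15)→53: differences scale by 3, so n = 3·pos + 8. The formula is n = 3×(alphabet index, a=1) + 8.
For pouch: p=16→56, o=15→53, u=21→71, c=3→17, h=8→32.

56-53-71-17-32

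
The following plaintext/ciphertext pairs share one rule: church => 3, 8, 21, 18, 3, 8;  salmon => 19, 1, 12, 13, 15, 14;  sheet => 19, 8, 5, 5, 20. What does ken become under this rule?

11, 5, 14

c is letter #3 and maps to 3: an offset of 0. Each letter is replaced by its alphabet position (a=1, b=2, …, z=26).
For ken: k=11→11, e=5→5, n=14→14.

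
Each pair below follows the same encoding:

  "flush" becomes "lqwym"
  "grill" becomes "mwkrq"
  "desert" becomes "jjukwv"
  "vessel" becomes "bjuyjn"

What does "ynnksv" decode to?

silent

The shifts repeat in a cycle of length 3: positions 0,1,… shift by +6, +5, +2, then the pattern repeats.
Reversing it on ynnksv: y−6=s, n−5=i, n−2=l, k−6=e, s−5=n, v−2=t.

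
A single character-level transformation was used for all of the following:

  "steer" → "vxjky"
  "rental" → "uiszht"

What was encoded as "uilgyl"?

Letter i (0-indexed) is shifted by i+3, so successive shifts are 3, 4, 5, ….
Decoding uilgyl: u−3=r, i−4=e, l−5=g, g−6=a, y−7=r, l−8=d.

regard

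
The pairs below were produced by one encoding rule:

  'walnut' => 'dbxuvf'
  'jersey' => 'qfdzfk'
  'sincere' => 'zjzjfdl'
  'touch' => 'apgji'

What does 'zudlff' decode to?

The shifts repeat in a cycle of length 3: positions 0,1,… shift by +7, +1, +12, then the pattern repeats.
Undoing it on zudlff: z−7=s, u−1=t, d−12=r, l−7=e, f−1=e, f−12=t.

street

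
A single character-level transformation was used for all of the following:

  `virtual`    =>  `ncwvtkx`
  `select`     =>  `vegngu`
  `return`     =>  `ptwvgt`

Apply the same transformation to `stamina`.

cpkocvu

The output letters match the input read backwards, each shifted +2: virtual reversed is lautriv. Read the word backwards and shift each letter +2.
For stamina: reverse → animats; then shift: a+2=c, n+2=p, i+2=k, m+2=o, a+2=c, t+2=v, s+2=u.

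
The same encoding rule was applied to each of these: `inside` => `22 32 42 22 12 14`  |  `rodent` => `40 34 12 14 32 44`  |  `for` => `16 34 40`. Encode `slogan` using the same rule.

42 28 34 18 6 32

i(#9)→22 and n(#14)→32: differences scale by 2, so n = 2·pos + 4. With a=1..z=26, the number is 2·pos + 4.
For slogan: s=19→42, l=12→28, o=15→34, g=7→18, a=1→6, n=14→32.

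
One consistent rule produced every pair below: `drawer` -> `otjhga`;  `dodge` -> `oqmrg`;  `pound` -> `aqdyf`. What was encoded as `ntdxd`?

Shifts by position in drawer: pos 0: d→o (+11), pos 1: r→t (+2), pos 2: a→j (+9), pos 3: w→h (+11), pos 4: e→g (+2), pos 5: r→a (+9) — repeating every 3. A repeating key of period 3 is used — shifts +11, +2, +9 over and over.
Decoding ntdxd: n−11=c, t−2=r, d−9=u, x−11=m, d−2=b.

crumb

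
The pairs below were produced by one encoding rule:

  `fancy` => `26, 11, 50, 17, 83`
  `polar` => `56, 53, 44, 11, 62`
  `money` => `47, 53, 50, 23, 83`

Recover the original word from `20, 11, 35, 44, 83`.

f(#6)→26 and a(#1)→11: differences scale by 3, so n = 3·pos + 8. With a=1..z=26, the number is 3·pos + 8.
Decoding 20, 11, 35, 44, 83: 20→(20−8)÷3=4=d, 11→(11−8)÷3=1=a, 35→(35−8)÷3=9=i, 44→(44−8)÷3=12=l, 83→(83−8)÷3=25=y.

daily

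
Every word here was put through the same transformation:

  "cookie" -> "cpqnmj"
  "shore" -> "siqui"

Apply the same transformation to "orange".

In cookie: c→c is +0, o→p is +1, o→q is +2, k→n is +3 — the shift increases by 1 each position. Each letter shifts forward by its position index (0, 1, 2, …) — the shift grows by one for each successive letter.
For orange: o+0=o, r+1=s, a+2=c, n+3=q, g+4=k, e+5=j.

oscqkj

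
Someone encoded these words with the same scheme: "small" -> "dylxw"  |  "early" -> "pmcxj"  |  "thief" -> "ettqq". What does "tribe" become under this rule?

edtnp

Shifts by position in small: pos 0: s→d (+11), pos 1: m→y (+12), pos 2: a→l (+11), pos 3: l→x (+12) — repeating every 2. A repeating key of period 2 is used — shifts +11, +12 over and over.
Applying it to tribe: t+11=e, r+12=d, i+11=t, b+12=n, e+11=p.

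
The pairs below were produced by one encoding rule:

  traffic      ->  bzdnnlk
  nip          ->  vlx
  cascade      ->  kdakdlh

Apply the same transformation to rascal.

zdakdt

The rule splits by letter class: vowels +3, consonants +8.
For rascal: r(cons)+8=z, a(vowel)+3=d, s(cons)+8=a, c(cons)+8=k, a(vowel)+3=d, l(cons)+8=t.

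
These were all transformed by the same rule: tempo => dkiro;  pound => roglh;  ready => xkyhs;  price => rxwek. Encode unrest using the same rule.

Treating letters as 0–25, the rule is x ↦ 3x + 24 (mod 26).
Applying it to unrest: u(20)→3·20+24≡6=g; n(13)→3·13+24≡11=l; r(17)→3·17+24≡23=x; e(4)→3·4+24≡10=k; s(18)→3·18+24≡0=a; t(19)→3·19+24≡3=d (all mod 26).

glxkad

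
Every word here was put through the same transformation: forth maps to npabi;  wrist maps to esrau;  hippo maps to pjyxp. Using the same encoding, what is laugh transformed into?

tbdoi

It's a Vigenère-style cipher with numeric key [8,1,9]: position i shifts by key[i mod 3].
For laugh: l+8=t, a+1=b, u+9=d, g+8=o, h+1=i.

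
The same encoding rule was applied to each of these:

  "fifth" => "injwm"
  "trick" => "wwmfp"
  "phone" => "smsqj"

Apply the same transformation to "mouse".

ptyvj

It's a Vigenère-style cipher with numeric key [3,5,4]: position i shifts by key[i mod 3].
Applying it to mouse: m+3=p, o+5=t, u+4=y, s+3=v, e+5=j.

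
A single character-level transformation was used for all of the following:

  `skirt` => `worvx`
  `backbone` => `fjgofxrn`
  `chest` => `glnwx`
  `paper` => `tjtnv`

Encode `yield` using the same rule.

The shift depends on letter class: consonant s→w is +4, but vowel i→r is +9. Vowels shift forward by 9 and consonants shift forward by 4.
Applying it to yield: y(cons)+4=c, i(vowel)+9=r, e(vowel)+9=n, l(cons)+4=p, d(cons)+4=h.

crnph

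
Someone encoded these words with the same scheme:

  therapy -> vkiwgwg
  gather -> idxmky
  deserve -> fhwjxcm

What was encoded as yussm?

wrong

In therapy: t→v is +2, h→k is +3, e→i is +4, r→w is +5 — the shift increases by 1 each position. Letter i (0-indexed) is shifted by i+2, so successive shifts are 2, 3, 4, ….
Undoing it on yussm: y−2=w, u−3=r, s−4=o, s−5=n, m−6=g.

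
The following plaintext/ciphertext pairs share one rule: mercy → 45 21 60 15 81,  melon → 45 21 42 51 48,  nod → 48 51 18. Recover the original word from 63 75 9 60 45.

m(#13)→45 and e(#5)→21: differences scale by 3, so n = 3·pos + 6. The formula is n = 3×(alphabet index, a=1) + 6.
Reversing it on 63 75 9 60 45: 63→(63−6)÷3=19=s, 75→(75−6)÷3=23=w, 9→(9−6)÷3=1=a, 60→(60−6)÷3=18=r, 45→(45−6)÷3=13=m.

swarm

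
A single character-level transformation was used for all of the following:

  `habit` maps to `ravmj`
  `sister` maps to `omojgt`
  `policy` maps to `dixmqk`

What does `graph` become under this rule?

wtadr

This is an affine cipher: with a=0,…,z=25, each position x becomes (21x+0) mod 26.
On graph: g(6)→21·6+0≡22=w; r(17)→21·17+0≡19=t; a(0)→21·0+0≡0=a; p(15)→21·15+0≡3=d; h(7)→21·7+0≡17=r (all mod 26).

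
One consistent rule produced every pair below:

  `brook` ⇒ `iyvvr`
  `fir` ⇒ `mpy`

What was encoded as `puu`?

inn

Compare letters: b→i is +7, r→y is +7, o→v is +7 — a constant shift. It's a constant shift of +7 (ROT7).
Decoding puu: p−7=i, u−7=n, u−7=n.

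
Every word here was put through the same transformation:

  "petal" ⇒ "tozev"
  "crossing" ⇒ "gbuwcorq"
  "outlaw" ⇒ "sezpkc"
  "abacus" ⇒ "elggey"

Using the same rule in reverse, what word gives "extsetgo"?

announce

A repeating key of period 3 is used — shifts +4, +10, +6 over and over.
Decoding extsetgo: e−4=a, x−10=n, t−6=n, s−4=o, e−10=u, t−6=n, g−4=c, o−10=e.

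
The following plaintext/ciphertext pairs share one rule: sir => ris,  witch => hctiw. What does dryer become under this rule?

reyrd

The output letters match the input read backwards: sir reversed is ris. It's just the letters in reverse order.
On dryer: reverse → reyrd.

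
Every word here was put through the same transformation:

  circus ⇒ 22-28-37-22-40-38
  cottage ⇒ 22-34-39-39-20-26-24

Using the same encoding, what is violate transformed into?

41-28-34-31-20-39-24

c is letter #3 and maps to 22: an offset of 19. Each letter is replaced by its alphabet position (a=1..z=26) + 19.
On violate: v=22→41, i=9→28, o=15→34, l=12→31, a=1→20, t=20→39, e=5→24.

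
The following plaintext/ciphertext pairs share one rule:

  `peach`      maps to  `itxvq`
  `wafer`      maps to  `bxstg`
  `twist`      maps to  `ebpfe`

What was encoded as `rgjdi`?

group

Treating letters as 0–25, the rule is x ↦ 25x + 23 (mod 26).
Decoding rgjdi: r(17)→25·(17−23)≡6=g; g(6)→25·(6−23)≡17=r; j(9)→25·(9−23)≡14=o; d(3)→25·(3−23)≡20=u; i(8)→25·(8−23)≡15=p (all mod 26).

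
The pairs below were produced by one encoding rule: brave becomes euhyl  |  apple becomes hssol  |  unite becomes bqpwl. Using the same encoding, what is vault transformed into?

yhbow

The shift depends on letter class: consonant b→e is +3, but vowel a→h is +7. The rule splits by letter class: vowels +7, consonants +3.
Applying it to vault: v(cons)+3=y, a(vowel)+7=h, u(vowel)+7=b, l(cons)+3=o, t(cons)+3=w.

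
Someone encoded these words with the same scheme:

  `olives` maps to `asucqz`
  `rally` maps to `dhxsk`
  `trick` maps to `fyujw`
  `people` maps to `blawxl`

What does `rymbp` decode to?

fraud

Shifts by position in olives: pos 0: o→a (+12), pos 1: l→s (+7), pos 2: i→u (+12), pos 3: v→c (+7) — repeating every 2. A repeating key of period 2 is used — shifts +12, +7 over and over.
Undoing it on rymbp: r−12=f, y−7=r, m−12=a, b−7=u, p−12=d.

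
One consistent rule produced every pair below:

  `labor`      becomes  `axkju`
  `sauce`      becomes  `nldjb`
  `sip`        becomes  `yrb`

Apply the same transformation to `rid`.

mra

The output letters match the input read backwards, each shifted +9: labor reversed is robal. Two steps: reverse the string, then apply a Caesar shift of +9.
Applying it to rid: reverse → dir; then shift: d+9=m, i+9=r, r+9=a.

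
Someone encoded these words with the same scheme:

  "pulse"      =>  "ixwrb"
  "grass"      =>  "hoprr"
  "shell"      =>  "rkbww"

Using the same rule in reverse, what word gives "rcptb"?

p(15)→i(8) and u(20)→x(23) fit y≡3x+15 (mod 26); the inverse of 3 mod 26 is 9. This is an affine cipher: with a=0,…,z=25, each position x becomes (3x+15) mod 26.
Reversing it on rcptb: r(17)→9·(17−15)≡18=s; c(2)→9·(2−15)≡13=n; p(15)→9·(15−15)≡0=a; t(19)→9·(19−15)≡10=k; b(1)→9·(1−15)≡4=e (all mod 26).

snake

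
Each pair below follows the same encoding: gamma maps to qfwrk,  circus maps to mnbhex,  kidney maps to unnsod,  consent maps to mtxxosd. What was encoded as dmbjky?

Shifts by position in gamma: pos 0: g→q (+10), pos 1: a→f (+5), pos 2: m→w (+10), pos 3: m→r (+5) — repeating every 2. A repeating key of period 2 is used — shifts +10, +5 over and over.
Undoing it on dmbjky: d−10=t, m−5=h, b−10=r, j−5=e, k−10=a, y−5=t.

threat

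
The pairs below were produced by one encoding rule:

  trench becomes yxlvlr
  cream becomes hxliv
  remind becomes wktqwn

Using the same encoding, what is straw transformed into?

xzyif

In trench: t→y is +5, r→x is +6, e→l is +7, n→v is +8 — the shift increases by 1 each position. Letter i (0-indexed) is shifted by i+5, so successive shifts are 5, 6, 7, ….
Applying it to straw: s+5=x, t+6=z, r+7=y, a+8=i, w+9=f.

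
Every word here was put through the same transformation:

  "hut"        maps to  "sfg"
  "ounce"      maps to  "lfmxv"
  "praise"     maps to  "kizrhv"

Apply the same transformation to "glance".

tozmxv

Each letter is replaced by its mirror in the alphabet: a↔z, b↔y, c↔x, and so on (the Atbash cipher).
Applying it to glance: g↔t, l↔o, a↔z, n↔m, c↔x, e↔v.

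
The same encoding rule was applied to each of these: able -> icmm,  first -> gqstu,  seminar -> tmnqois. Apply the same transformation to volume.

wwmcnm

The shift depends on letter class: consonant b→c is +1, but vowel a→i is +8. Two shifts are in play — +8 for a/e/i/o/u, +1 for every other letter.
On volume: v(cons)+1=w, o(vowel)+8=w, l(cons)+1=m, u(vowel)+8=c, m(cons)+1=n, e(vowel)+8=m.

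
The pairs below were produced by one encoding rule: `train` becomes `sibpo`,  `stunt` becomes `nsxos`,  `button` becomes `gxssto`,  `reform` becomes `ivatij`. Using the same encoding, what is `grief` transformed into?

t(19)→s(18) and r(17)→i(8) fit y≡5x+1 (mod 26); the inverse of 5 mod 26 is 21. This is an affine cipher: with a=0,…,z=25, each position x becomes (5x+1) mod 26.
For grief: g(6)→5·6+1≡5=f; r(17)→5·17+1≡8=i; i(8)→5·8+1≡15=p; e(4)→5·4+1≡21=v; f(5)→5·5+1≡0=a (all mod 26).

fipva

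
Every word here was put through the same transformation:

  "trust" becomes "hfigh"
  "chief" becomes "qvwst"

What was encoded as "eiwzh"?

quilt

Each letter is shifted forward by 14 in the alphabet (a Caesar shift of +14).
Decoding eiwzh: e−14=q, i−14=u, w−14=i, z−14=l, h−14=t.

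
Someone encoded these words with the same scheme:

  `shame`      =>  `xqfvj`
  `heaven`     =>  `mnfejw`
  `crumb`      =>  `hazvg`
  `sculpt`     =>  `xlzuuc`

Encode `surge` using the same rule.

The shifts repeat in a cycle of length 2: positions 0,1,… shift by +5, +9, then the pattern repeats.
On surge: s+5=x, u+9=d, r+5=w, g+9=p, e+5=j.

xdwpj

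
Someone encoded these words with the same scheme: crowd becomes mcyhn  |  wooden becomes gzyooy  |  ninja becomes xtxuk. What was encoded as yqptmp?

office

Shifts by position in crowd: pos 0: c→m (+10), pos 1: r→c (+11), pos 2: o→y (+10), pos 3: w→h (+11) — repeating every 2. The shifts repeat in a cycle of length 2: positions 0,1,… shift by +10, +11, then the pattern repeats.
Undoing it on yqptmp: y−10=o, q−11=f, p−10=f, t−11=i, m−10=c, p−11=e.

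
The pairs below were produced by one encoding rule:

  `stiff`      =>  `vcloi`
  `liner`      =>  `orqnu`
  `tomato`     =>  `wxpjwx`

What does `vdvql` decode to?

sushi

Shifts by position in stiff: pos 0: s→v (+3), pos 1: t→c (+9), pos 2: i→l (+3), pos 3: f→o (+9) — repeating every 2. It's a Vigenère-style cipher with numeric key [3,9]: position i shifts by key[i mod 2].
Reversing it on vdvql: v−3=s, d−9=u, v−3=s, q−9=h, l−3=i.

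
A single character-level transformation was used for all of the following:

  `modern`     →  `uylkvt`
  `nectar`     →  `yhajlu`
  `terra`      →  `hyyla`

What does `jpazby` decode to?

rustic

The output letters match the input read backwards, each shifted +7: modern reversed is nredom. Two steps: reverse the string, then apply a Caesar shift of +7.
Undoing it on jpazby: shift back: j−7=c, p−7=i, a−7=t, z−7=s, b−7=u, y−7=r → citsur; then reverse → rustic.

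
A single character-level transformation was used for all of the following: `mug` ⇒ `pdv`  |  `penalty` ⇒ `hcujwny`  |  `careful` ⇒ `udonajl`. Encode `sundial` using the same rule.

ujrmwdb

Read the word backwards and shift each letter +9.
For sundial: reverse → laidnus; then shift: l+9=u, a+9=j, i+9=r, d+9=m, n+9=w, u+9=d, s+9=b.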